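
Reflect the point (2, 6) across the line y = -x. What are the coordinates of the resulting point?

Reflection across line y = -x: (2, 6) → (-6, -2)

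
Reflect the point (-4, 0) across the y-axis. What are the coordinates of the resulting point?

Reflection across y-axis: (-4, 0) → (4, 0)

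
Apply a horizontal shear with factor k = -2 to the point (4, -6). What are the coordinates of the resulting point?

Shear matrix for horizontal shear with factor k = -2:
[[1, -2], [0, 1]]
Result: (4, -6) → (16, -6)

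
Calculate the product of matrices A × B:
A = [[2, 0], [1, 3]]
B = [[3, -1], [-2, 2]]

Matrix multiplication:
C[0][0] = 2×3 + 0×-2 = 6
C[0][1] = 2×-1 + 0×2 = -2
C[1][0] = 1×3 + 3×-2 = -3
C[1][1] = 1×-1 + 3×2 = 5
Result: [[6, -2], [-3, 5]]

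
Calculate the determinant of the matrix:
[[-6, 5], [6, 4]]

For a 2×2 matrix [[a, b], [c, d]], det = ad - bc
det = (-6)(4) - (5)(6) = -24 - 30 = -54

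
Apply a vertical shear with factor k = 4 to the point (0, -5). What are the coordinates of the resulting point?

Shear matrix for vertical shear with factor k = 4:
[[1, 0], [4, 1]]
Result: (0, -5) → (0, -5)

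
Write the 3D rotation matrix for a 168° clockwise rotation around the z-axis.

Rotation matrix for clockwise 168° around z-axis:
A clockwise rotation by 168° is a counterclockwise rotation by -168°.
cos(-168°) = -0.9781, sin(-168°) = -0.2079
Result: [[-0.9781, 0.2079, 0], [-0.2079, -0.9781, 0], [0, 0, 1]]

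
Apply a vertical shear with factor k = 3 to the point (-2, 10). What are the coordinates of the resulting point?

Shear matrix for vertical shear with factor k = 3:
[[1, 0], [3, 1]]
Result: (-2, 10) → (-2, 4)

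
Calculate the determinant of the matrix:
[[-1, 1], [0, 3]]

For a 2×2 matrix [[a, b], [c, d]], det = ad - bc
det = (-1)(3) - (1)(0) = -3 - 0 = -3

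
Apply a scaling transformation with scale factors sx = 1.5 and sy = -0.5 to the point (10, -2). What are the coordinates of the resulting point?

Scaling matrix:
[[1.50, 0], [0, -0.50]]
Result: (10 × 1.5, -2 × -0.5) = (15, 1)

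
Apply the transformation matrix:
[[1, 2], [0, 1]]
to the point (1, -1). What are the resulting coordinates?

Matrix multiplication:
[[1, 2], [0, 1]] × [1, -1]ᵀ
= [(1)(1) + (2)(-1), (0)(1) + (1)(-1)]ᵀ
= [-1, -1]ᵀ
Result: (-1, -1)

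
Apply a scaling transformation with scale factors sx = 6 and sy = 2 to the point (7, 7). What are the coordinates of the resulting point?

Scaling matrix:
[[6, 0], [0, 2]]
Result: (7 × 6, 7 × 2) = (42, 14)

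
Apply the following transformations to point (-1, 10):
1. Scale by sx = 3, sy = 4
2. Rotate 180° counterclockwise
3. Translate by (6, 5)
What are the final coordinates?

Step 1: Scale → (-3, 40)
Step 2: Rotate 180° → (3, -40)
Step 3: Translate → (9, -35)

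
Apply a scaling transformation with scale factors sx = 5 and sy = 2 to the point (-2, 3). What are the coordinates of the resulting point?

Scaling matrix:
[[5, 0], [0, 2]]
Result: (-2 × 5, 3 × 2) = (-10, 6)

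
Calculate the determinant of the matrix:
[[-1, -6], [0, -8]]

For a 2×2 matrix [[a, b], [c, d]], det = ad - bc
det = (-1)(-8) - (-6)(0) = 8 - 0 = 8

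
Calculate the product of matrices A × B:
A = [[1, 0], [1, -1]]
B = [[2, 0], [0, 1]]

Matrix multiplication:
C[0][0] = 1×2 + 0×0 = 2
C[0][1] = 1×0 + 0×1 = 0
C[1][0] = 1×2 + -1×0 = 2
C[1][1] = 1×0 + -1×1 = -1
Result: [[2, 0], [2, -1]]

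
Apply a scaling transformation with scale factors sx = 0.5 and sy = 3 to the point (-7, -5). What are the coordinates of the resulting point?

Scaling matrix:
[[0.50, 0], [0, 3]]
Result: (-7 × 0.5, -5 × 3) = (-3.5, -15)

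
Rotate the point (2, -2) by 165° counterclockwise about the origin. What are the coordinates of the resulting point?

Rotation matrix for 165°: [[cos 165°, -sin 165°], [sin 165°, cos 165°]] ≈ [[-0.965926, -0.258819], [0.258819, -0.965926]]
[[-0.965926, -0.258819], [0.258819, -0.965926]] × [2, -2]ᵀ ≈ [-1.4142, 2.4495]ᵀ
Result: (-1.4142, 2.4495)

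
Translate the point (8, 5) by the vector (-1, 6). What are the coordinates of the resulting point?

Translation by (-1, 6) (homogeneous matrix [[1, 0, -1], [0, 1, 6], [0, 0, 1]]):
x' = 8 + -1 = 7
y' = 5 + 6 = 11
Result: (7, 11)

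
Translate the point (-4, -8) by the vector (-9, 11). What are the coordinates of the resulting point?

Translation by (-9, 11) (homogeneous matrix [[1, 0, -9], [0, 1, 11], [0, 0, 1]]):
x' = -4 + -9 = -13
y' = -8 + 11 = 3
Result: (-13, 3)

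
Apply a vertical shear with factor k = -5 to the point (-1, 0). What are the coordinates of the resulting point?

Shear matrix for vertical shear with factor k = -5:
[[1, 0], [-5, 1]]
Result: (-1, 0) → (-1, 5)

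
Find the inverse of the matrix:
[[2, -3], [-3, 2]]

For [[a,b],[c,d]], inverse = (1/det)·[[d,-b],[-c,a]]
det = (2)(2) - (-3)(-3) = 4 - 9 = -5
Inverse = (1/-5)·[[2, 3], [3, 2]]
= [[-2/5, -3/5], [-3/5, -2/5]]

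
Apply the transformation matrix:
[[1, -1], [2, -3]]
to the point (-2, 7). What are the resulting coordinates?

Matrix multiplication:
[[1, -1], [2, -3]] × [-2, 7]ᵀ
= [(1)(-2) + (-1)(7), (2)(-2) + (-3)(7)]ᵀ
= [-9, -25]ᵀ
Result: (-9, -25)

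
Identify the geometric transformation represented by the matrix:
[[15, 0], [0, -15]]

This matrix represents: non-uniform scaling by sx = 15, sy = -15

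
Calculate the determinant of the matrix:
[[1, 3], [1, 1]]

For a 2×2 matrix [[a, b], [c, d]], det = ad - bc
det = (1)(1) - (3)(1) = 1 - 3 = -2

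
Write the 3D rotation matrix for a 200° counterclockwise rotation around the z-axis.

Rotation matrix for counterclockwise 200° around z-axis:
cos(200°) = -0.9397, sin(200°) = -0.3420
Result: [[-0.9397, 0.3420, 0], [-0.3420, -0.9397, 0], [0, 0, 1]]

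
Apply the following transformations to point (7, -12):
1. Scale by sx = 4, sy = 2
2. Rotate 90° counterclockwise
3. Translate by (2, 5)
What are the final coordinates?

Step 1: Scale → (28, -24)
Step 2: Rotate 90° → (24, 28)
Step 3: Translate → (26, 33)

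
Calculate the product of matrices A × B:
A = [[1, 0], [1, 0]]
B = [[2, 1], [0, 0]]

Matrix multiplication:
C[0][0] = 1×2 + 0×0 = 2
C[0][1] = 1×1 + 0×0 = 1
C[1][0] = 1×2 + 0×0 = 2
C[1][1] = 1×1 + 0×0 = 1
Result: [[2, 1], [2, 1]]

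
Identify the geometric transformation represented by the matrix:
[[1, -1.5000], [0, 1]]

This matrix represents: horizontal shear with factor -1.5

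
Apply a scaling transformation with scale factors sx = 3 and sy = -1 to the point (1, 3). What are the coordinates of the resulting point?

Scaling matrix:
[[3, 0], [0, -1]]
Result: (1 × 3, 3 × -1) = (3, -3)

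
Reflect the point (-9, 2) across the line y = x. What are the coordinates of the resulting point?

Reflection across line y = x: (-9, 2) → (2, -9)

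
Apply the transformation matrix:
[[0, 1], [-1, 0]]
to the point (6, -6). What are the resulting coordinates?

Matrix multiplication:
[[0, 1], [-1, 0]] × [6, -6]ᵀ
= [(0)(6) + (1)(-6), (-1)(6) + (0)(-6)]ᵀ
= [-6, -6]ᵀ
Result: (-6, -6)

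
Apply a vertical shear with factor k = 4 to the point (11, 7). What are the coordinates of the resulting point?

Shear matrix for vertical shear with factor k = 4:
[[1, 0], [4, 1]]
Result: (11, 7) → (11, 51)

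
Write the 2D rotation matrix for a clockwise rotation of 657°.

Rotation matrix formula: [[cos θ, -sin θ], [sin θ, cos θ]]
A clockwise rotation by 657° is equivalent to a counterclockwise rotation by -657°.
For θ = -657°:
cos(-657°) = 0.4540
sin(-657°) = 0.8910
Result: [[0.4540, -0.8910], [0.8910, 0.4540]]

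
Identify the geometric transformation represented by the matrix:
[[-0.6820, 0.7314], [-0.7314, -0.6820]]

This matrix represents: rotation by 227° counterclockwise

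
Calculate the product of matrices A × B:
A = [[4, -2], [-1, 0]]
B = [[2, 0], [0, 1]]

Matrix multiplication:
C[0][0] = 4×2 + -2×0 = 8
C[0][1] = 4×0 + -2×1 = -2
C[1][0] = -1×2 + 0×0 = -2
C[1][1] = -1×0 + 0×1 = 0
Result: [[8, -2], [-2, 0]]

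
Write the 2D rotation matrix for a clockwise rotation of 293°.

Rotation matrix formula: [[cos θ, -sin θ], [sin θ, cos θ]]
A clockwise rotation by 293° is equivalent to a counterclockwise rotation by -293°.
For θ = -293°:
cos(-293°) = 0.3907
sin(-293°) = 0.9205
Result: [[0.3907, -0.9205], [0.9205, 0.3907]]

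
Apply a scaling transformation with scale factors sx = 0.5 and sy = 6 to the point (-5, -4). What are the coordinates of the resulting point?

Scaling matrix:
[[0.50, 0], [0, 6]]
Result: (-5 × 0.5, -4 × 6) = (-2.5, -24)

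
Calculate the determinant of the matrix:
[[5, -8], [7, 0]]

For a 2×2 matrix [[a, b], [c, d]], det = ad - bc
det = (5)(0) - (-8)(7) = 0 - -56 = 56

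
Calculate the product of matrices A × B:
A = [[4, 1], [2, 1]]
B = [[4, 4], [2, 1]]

Matrix multiplication:
C[0][0] = 4×4 + 1×2 = 18
C[0][1] = 4×4 + 1×1 = 17
C[1][0] = 2×4 + 1×2 = 10
C[1][1] = 2×4 + 1×1 = 9
Result: [[18, 17], [10, 9]]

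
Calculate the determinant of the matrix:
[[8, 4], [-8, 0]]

For a 2×2 matrix [[a, b], [c, d]], det = ad - bc
det = (8)(0) - (4)(-8) = 0 - -32 = 32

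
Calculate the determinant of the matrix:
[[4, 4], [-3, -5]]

For a 2×2 matrix [[a, b], [c, d]], det = ad - bc
det = (4)(-5) - (4)(-3) = -20 - -12 = -8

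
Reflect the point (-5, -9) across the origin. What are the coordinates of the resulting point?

Reflection across origin: (-5, -9) → (5, 9)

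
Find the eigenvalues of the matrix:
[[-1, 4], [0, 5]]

Characteristic equation: det(A - λI) = 0
λ² - (trace)λ + (det) = 0
trace = -1 + 5 = 4, det = (-1)(5) - (4)(0) = -5
λ² - (4)λ + (-5) = 0
λ = (4 ± √((4)² - 4·(-5))) / 2 = (4 ± √36) / 2
Solving: λ = -1, 5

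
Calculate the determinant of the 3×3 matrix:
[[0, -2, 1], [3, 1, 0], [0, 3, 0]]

Expansion along first row:
det = 0·det([[1,0],[3,0]]) - -2·det([[3,0],[0,0]]) + 1·det([[3,1],[0,3]])
    = 0·(1·0 - 0·3) - -2·(3·0 - 0·0) + 1·(3·3 - 1·0)
    = 0·0 - -2·0 + 1·9
    = 0 + 0 + 9 = 9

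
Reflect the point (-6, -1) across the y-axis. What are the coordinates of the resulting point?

Reflection across y-axis: (-6, -1) → (6, -1)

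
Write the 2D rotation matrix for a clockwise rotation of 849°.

Rotation matrix formula: [[cos θ, -sin θ], [sin θ, cos θ]]
A clockwise rotation by 849° is equivalent to a counterclockwise rotation by -849°.
For θ = -849°:
cos(-849°) = -0.6293
sin(-849°) = -0.7771
Result: [[-0.6293, 0.7771], [-0.7771, -0.6293]]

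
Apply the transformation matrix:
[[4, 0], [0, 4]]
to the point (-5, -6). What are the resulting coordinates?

Matrix multiplication:
[[4, 0], [0, 4]] × [-5, -6]ᵀ
= [(4)(-5) + (0)(-6), (0)(-5) + (4)(-6)]ᵀ
= [-20, -24]ᵀ
Result: (-20, -24)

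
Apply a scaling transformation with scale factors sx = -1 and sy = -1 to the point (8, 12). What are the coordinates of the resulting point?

Scaling matrix:
[[-1, 0], [0, -1]]
Result: (8 × -1, 12 × -1) = (-8, -12)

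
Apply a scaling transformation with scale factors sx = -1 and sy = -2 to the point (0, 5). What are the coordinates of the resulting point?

Scaling matrix:
[[-1, 0], [0, -2]]
Result: (0 × -1, 5 × -2) = (0, -10)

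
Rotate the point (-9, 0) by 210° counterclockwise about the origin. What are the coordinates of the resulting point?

Rotation matrix for 210°: [[cos 210°, -sin 210°], [sin 210°, cos 210°]] ≈ [[-0.866025, 0.500000], [-0.500000, -0.866025]]
[[-0.866025, 0.500000], [-0.500000, -0.866025]] × [-9, 0]ᵀ ≈ [7.7942, 4.5000]ᵀ
Result: (7.7942, 4.5000)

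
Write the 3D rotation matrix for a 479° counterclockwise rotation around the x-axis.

Rotation matrix for counterclockwise 479° around x-axis:
cos(479°) = -0.4848, sin(479°) = 0.8746
Result: [[1, 0, 0], [0, -0.4848, -0.8746], [0, 0.8746, -0.4848]]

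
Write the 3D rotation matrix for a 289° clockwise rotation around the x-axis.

Rotation matrix for clockwise 289° around x-axis:
A clockwise rotation by 289° is a counterclockwise rotation by -289°.
cos(-289°) = 0.3256, sin(-289°) = 0.9455
Result: [[1, 0, 0], [0, 0.3256, -0.9455], [0, 0.9455, 0.3256]]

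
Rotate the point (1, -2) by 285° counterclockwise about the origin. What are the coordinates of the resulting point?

Rotation matrix for 285°: [[cos 285°, -sin 285°], [sin 285°, cos 285°]] ≈ [[0.258819, 0.965926], [-0.965926, 0.258819]]
[[0.258819, 0.965926], [-0.965926, 0.258819]] × [1, -2]ᵀ ≈ [-1.6730, -1.4836]ᵀ
Result: (-1.6730, -1.4836)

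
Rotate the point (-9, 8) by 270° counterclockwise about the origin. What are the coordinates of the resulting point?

Rotation matrix for 270°: [[cos 270°, -sin 270°], [sin 270°, cos 270°]] = [[0, 1], [-1, 0]]
[[0, 1], [-1, 0]] × [-9, 8]ᵀ = [8, 9]ᵀ
Result: (8, 9)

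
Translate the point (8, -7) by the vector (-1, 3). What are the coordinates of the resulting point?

Translation by (-1, 3) (homogeneous matrix [[1, 0, -1], [0, 1, 3], [0, 0, 1]]):
x' = 8 + -1 = 7
y' = -7 + 3 = -4
Result: (7, -4)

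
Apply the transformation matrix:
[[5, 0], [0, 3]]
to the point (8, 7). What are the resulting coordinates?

Matrix multiplication:
[[5, 0], [0, 3]] × [8, 7]ᵀ
= [(5)(8) + (0)(7), (0)(8) + (3)(7)]ᵀ
= [40, 21]ᵀ
Result: (40, 21)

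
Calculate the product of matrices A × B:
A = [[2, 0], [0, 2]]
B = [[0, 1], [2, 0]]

Matrix multiplication:
C[0][0] = 2×0 + 0×2 = 0
C[0][1] = 2×1 + 0×0 = 2
C[1][0] = 0×0 + 2×2 = 4
C[1][1] = 0×1 + 2×0 = 0
Result: [[0, 2], [4, 0]]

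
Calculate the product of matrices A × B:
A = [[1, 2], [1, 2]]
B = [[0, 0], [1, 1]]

Matrix multiplication:
C[0][0] = 1×0 + 2×1 = 2
C[0][1] = 1×0 + 2×1 = 2
C[1][0] = 1×0 + 2×1 = 2
C[1][1] = 1×0 + 2×1 = 2
Result: [[2, 2], [2, 2]]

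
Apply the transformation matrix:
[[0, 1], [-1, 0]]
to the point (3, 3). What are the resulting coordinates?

Matrix multiplication:
[[0, 1], [-1, 0]] × [3, 3]ᵀ
= [(0)(3) + (1)(3), (-1)(3) + (0)(3)]ᵀ
= [3, -3]ᵀ
Result: (3, -3)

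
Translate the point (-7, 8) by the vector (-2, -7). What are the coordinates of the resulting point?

Translation by (-2, -7) (homogeneous matrix [[1, 0, -2], [0, 1, -7], [0, 0, 1]]):
x' = -7 + -2 = -9
y' = 8 + -7 = 1
Result: (-9, 1)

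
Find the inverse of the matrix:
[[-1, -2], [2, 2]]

For [[a,b],[c,d]], inverse = (1/det)·[[d,-b],[-c,a]]
det = (-1)(2) - (-2)(2) = -2 - -4 = 2
Inverse = (1/2)·[[2, 2], [-2, -1]]
= [[1, 1], [-1, -1/2]]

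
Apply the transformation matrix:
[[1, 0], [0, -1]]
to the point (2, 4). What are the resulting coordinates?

Matrix multiplication:
[[1, 0], [0, -1]] × [2, 4]ᵀ
= [(1)(2) + (0)(4), (0)(2) + (-1)(4)]ᵀ
= [2, -4]ᵀ
Result: (2, -4)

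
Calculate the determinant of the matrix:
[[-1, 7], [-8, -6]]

For a 2×2 matrix [[a, b], [c, d]], det = ad - bc
det = (-1)(-6) - (7)(-8) = 6 - -56 = 62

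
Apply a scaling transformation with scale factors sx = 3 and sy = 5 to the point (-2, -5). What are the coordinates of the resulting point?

Scaling matrix:
[[3, 0], [0, 5]]
Result: (-2 × 3, -5 × 5) = (-6, -25)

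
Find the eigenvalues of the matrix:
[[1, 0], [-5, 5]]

Characteristic equation: det(A - λI) = 0
λ² - (trace)λ + (det) = 0
trace = 1 + 5 = 6, det = (1)(5) - (0)(-5) = 5
λ² - (6)λ + (5) = 0
λ = (6 ± √((6)² - 4·(5))) / 2 = (6 ± √16) / 2
Solving: λ = 1, 5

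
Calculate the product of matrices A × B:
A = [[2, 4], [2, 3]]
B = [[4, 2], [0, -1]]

Matrix multiplication:
C[0][0] = 2×4 + 4×0 = 8
C[0][1] = 2×2 + 4×-1 = 0
C[1][0] = 2×4 + 3×0 = 8
C[1][1] = 2×2 + 3×-1 = 1
Result: [[8, 0], [8, 1]]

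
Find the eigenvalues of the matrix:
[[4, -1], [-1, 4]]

Characteristic equation: det(A - λI) = 0
λ² - (trace)λ + (det) = 0
trace = 4 + 4 = 8, det = (4)(4) - (-1)(-1) = 15
λ² - (8)λ + (15) = 0
λ = (8 ± √((8)² - 4·(15))) / 2 = (8 ± √4) / 2
Solving: λ = 3, 5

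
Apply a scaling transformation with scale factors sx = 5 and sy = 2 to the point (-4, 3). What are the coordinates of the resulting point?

Scaling matrix:
[[5, 0], [0, 2]]
Result: (-4 × 5, 3 × 2) = (-20, 6)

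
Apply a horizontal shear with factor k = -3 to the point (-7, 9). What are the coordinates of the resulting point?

Shear matrix for horizontal shear with factor k = -3:
[[1, -3], [0, 1]]
Result: (-7, 9) → (-34, 9)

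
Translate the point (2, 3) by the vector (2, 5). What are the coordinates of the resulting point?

Translation by (2, 5) (homogeneous matrix [[1, 0, 2], [0, 1, 5], [0, 0, 1]]):
x' = 2 + 2 = 4
y' = 3 + 5 = 8
Result: (4, 8)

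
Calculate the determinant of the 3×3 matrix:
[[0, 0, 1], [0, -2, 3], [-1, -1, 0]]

Expansion along first row:
det = 0·det([[-2,3],[-1,0]]) - 0·det([[0,3],[-1,0]]) + 1·det([[0,-2],[-1,-1]])
    = 0·(-2·0 - 3·-1) - 0·(0·0 - 3·-1) + 1·(0·-1 - -2·-1)
    = 0·3 - 0·3 + 1·-2
    = 0 + 0 + -2 = -2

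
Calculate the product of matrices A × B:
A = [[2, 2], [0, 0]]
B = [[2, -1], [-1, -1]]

Matrix multiplication:
C[0][0] = 2×2 + 2×-1 = 2
C[0][1] = 2×-1 + 2×-1 = -4
C[1][0] = 0×2 + 0×-1 = 0
C[1][1] = 0×-1 + 0×-1 = 0
Result: [[2, -4], [0, 0]]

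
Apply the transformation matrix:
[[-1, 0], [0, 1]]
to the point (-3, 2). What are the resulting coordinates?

Matrix multiplication:
[[-1, 0], [0, 1]] × [-3, 2]ᵀ
= [(-1)(-3) + (0)(2), (0)(-3) + (1)(2)]ᵀ
= [3, 2]ᵀ
Result: (3, 2)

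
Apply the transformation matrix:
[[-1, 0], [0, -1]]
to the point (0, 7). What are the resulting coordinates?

Matrix multiplication:
[[-1, 0], [0, -1]] × [0, 7]ᵀ
= [(-1)(0) + (0)(7), (0)(0) + (-1)(7)]ᵀ
= [0, -7]ᵀ
Result: (0, -7)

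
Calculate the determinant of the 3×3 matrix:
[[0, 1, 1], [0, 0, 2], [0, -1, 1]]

Expansion along first row:
det = 0·det([[0,2],[-1,1]]) - 1·det([[0,2],[0,1]]) + 1·det([[0,0],[0,-1]])
    = 0·(0·1 - 2·-1) - 1·(0·1 - 2·0) + 1·(0·-1 - 0·0)
    = 0·2 - 1·0 + 1·0
    = 0 + 0 + 0 = 0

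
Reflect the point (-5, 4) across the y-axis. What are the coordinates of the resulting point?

Reflection across y-axis: (-5, 4) → (5, 4)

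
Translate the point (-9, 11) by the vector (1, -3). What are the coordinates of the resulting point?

Translation by (1, -3) (homogeneous matrix [[1, 0, 1], [0, 1, -3], [0, 0, 1]]):
x' = -9 + 1 = -8
y' = 11 + -3 = 8
Result: (-8, 8)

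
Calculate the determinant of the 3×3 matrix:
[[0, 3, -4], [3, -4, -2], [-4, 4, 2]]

Expansion along first row:
det = 0·det([[-4,-2],[4,2]]) - 3·det([[3,-2],[-4,2]]) + -4·det([[3,-4],[-4,4]])
    = 0·(-4·2 - -2·4) - 3·(3·2 - -2·-4) + -4·(3·4 - -4·-4)
    = 0·0 - 3·-2 + -4·-4
    = 0 + 6 + 16 = 22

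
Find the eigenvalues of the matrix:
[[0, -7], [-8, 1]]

Characteristic equation: det(A - λI) = 0
λ² - (trace)λ + (det) = 0
trace = 0 + 1 = 1, det = (0)(1) - (-7)(-8) = -56
λ² - (1)λ + (-56) = 0
λ = (1 ± √((1)² - 4·(-56))) / 2 = (1 ± √225) / 2
Solving: λ = -7, 8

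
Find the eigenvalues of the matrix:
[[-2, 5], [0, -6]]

Characteristic equation: det(A - λI) = 0
λ² - (trace)λ + (det) = 0
trace = -2 + -6 = -8, det = (-2)(-6) - (5)(0) = 12
λ² - (-8)λ + (12) = 0
λ = (-8 ± √((-8)² - 4·(12))) / 2 = (-8 ± √16) / 2
Solving: λ = -6, -2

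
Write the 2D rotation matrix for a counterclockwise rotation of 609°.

Rotation matrix formula: [[cos θ, -sin θ], [sin θ, cos θ]]
For θ = 609°:
cos(609°) = -0.3584
sin(609°) = -0.9336
Result: [[-0.3584, 0.9336], [-0.9336, -0.3584]]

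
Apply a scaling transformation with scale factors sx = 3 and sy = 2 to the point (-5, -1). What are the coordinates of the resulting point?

Scaling matrix:
[[3, 0], [0, 2]]
Result: (-5 × 3, -1 × 2) = (-15, -2)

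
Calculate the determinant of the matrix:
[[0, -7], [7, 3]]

For a 2×2 matrix [[a, b], [c, d]], det = ad - bc
det = (0)(3) - (-7)(7) = 0 - -49 = 49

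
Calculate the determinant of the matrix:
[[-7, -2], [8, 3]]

For a 2×2 matrix [[a, b], [c, d]], det = ad - bc
det = (-7)(3) - (-2)(8) = -21 - -16 = -5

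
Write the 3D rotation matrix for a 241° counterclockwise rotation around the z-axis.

Rotation matrix for counterclockwise 241° around z-axis:
cos(241°) = -0.4848, sin(241°) = -0.8746
Result: [[-0.4848, 0.8746, 0], [-0.8746, -0.4848, 0], [0, 0, 1]]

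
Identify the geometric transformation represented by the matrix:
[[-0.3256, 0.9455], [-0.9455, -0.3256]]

This matrix represents: rotation by 251° counterclockwise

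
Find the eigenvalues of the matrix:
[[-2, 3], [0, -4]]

Characteristic equation: det(A - λI) = 0
λ² - (trace)λ + (det) = 0
trace = -2 + -4 = -6, det = (-2)(-4) - (3)(0) = 8
λ² - (-6)λ + (8) = 0
λ = (-6 ± √((-6)² - 4·(8))) / 2 = (-6 ± √4) / 2
Solving: λ = -4, -2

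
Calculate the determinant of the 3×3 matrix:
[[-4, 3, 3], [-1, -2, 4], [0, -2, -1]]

Expansion along first row:
det = -4·det([[-2,4],[-2,-1]]) - 3·det([[-1,4],[0,-1]]) + 3·det([[-1,-2],[0,-2]])
    = -4·(-2·-1 - 4·-2) - 3·(-1·-1 - 4·0) + 3·(-1·-2 - -2·0)
    = -4·10 - 3·1 + 3·2
    = -40 + -3 + 6 = -37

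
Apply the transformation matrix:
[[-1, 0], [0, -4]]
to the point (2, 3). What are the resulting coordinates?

Matrix multiplication:
[[-1, 0], [0, -4]] × [2, 3]ᵀ
= [(-1)(2) + (0)(3), (0)(2) + (-4)(3)]ᵀ
= [-2, -12]ᵀ
Result: (-2, -12)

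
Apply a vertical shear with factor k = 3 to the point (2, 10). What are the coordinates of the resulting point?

Shear matrix for vertical shear with factor k = 3:
[[1, 0], [3, 1]]
Result: (2, 10) → (2, 16)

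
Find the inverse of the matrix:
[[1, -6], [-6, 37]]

For [[a,b],[c,d]], inverse = (1/det)·[[d,-b],[-c,a]]
det = (1)(37) - (-6)(-6) = 37 - 36 = 1
Inverse = [[37, 6], [6, 1]]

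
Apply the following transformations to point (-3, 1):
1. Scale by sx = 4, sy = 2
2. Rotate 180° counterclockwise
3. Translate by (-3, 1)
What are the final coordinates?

Step 1: Scale → (-12, 2)
Step 2: Rotate 180° → (12, -2)
Step 3: Translate → (9, -1)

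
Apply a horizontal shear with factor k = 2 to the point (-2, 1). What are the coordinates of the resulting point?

Shear matrix for horizontal shear with factor k = 2:
[[1, 2], [0, 1]]
Result: (-2, 1) → (0, 1)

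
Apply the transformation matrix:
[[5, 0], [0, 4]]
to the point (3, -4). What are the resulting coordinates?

Matrix multiplication:
[[5, 0], [0, 4]] × [3, -4]ᵀ
= [(5)(3) + (0)(-4), (0)(3) + (4)(-4)]ᵀ
= [15, -16]ᵀ
Result: (15, -16)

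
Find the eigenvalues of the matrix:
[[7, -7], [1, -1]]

Characteristic equation: det(A - λI) = 0
λ² - (trace)λ + (det) = 0
trace = 7 + -1 = 6, det = (7)(-1) - (-7)(1) = 0
λ² - (6)λ + (0) = 0
λ = (6 ± √((6)² - 4·(0))) / 2 = (6 ± √36) / 2
Solving: λ = 0, 6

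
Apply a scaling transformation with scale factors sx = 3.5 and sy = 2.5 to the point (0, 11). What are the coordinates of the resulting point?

Scaling matrix:
[[3.50, 0], [0, 2.50]]
Result: (0 × 3.5, 11 × 2.5) = (0, 27.5)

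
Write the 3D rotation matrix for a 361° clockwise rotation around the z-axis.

Rotation matrix for clockwise 361° around z-axis:
A clockwise rotation by 361° is a counterclockwise rotation by -361°.
cos(-361°) = 0.9998, sin(-361°) = -0.0175
Result: [[0.9998, 0.0175, 0], [-0.0175, 0.9998, 0], [0, 0, 1]]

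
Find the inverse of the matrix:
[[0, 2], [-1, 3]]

For [[a,b],[c,d]], inverse = (1/det)·[[d,-b],[-c,a]]
det = (0)(3) - (2)(-1) = 0 - -2 = 2
Inverse = (1/2)·[[3, -2], [1, 0]]
= [[3/2, -1], [1/2, 0]]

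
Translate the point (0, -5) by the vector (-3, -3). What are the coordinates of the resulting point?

Translation by (-3, -3) (homogeneous matrix [[1, 0, -3], [0, 1, -3], [0, 0, 1]]):
x' = 0 + -3 = -3
y' = -5 + -3 = -8
Result: (-3, -8)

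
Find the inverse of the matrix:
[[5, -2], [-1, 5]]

For [[a,b],[c,d]], inverse = (1/det)·[[d,-b],[-c,a]]
det = (5)(5) - (-2)(-1) = 25 - 2 = 23
Inverse = (1/23)·[[5, 2], [1, 5]]
= [[5/23, 2/23], [1/23, 5/23]]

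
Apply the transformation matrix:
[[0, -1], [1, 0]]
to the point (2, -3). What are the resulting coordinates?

Matrix multiplication:
[[0, -1], [1, 0]] × [2, -3]ᵀ
= [(0)(2) + (-1)(-3), (1)(2) + (0)(-3)]ᵀ
= [3, 2]ᵀ
Result: (3, 2)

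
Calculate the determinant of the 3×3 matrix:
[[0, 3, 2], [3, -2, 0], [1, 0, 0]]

Expansion along first row:
det = 0·det([[-2,0],[0,0]]) - 3·det([[3,0],[1,0]]) + 2·det([[3,-2],[1,0]])
    = 0·(-2·0 - 0·0) - 3·(3·0 - 0·1) + 2·(3·0 - -2·1)
    = 0·0 - 3·0 + 2·2
    = 0 + 0 + 4 = 4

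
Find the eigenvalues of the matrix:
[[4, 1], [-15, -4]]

Characteristic equation: det(A - λI) = 0
λ² - (trace)λ + (det) = 0
trace = 4 + -4 = 0, det = (4)(-4) - (1)(-15) = -1
λ² - (0)λ + (-1) = 0
λ = (0 ± √((0)² - 4·(-1))) / 2 = (0 ± √4) / 2
Solving: λ = -1, 1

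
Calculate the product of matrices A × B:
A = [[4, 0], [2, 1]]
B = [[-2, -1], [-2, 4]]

Matrix multiplication:
C[0][0] = 4×-2 + 0×-2 = -8
C[0][1] = 4×-1 + 0×4 = -4
C[1][0] = 2×-2 + 1×-2 = -6
C[1][1] = 2×-1 + 1×4 = 2
Result: [[-8, -4], [-6, 2]]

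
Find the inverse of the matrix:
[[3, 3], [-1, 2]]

For [[a,b],[c,d]], inverse = (1/det)·[[d,-b],[-c,a]]
det = (3)(2) - (3)(-1) = 6 - -3 = 9
Inverse = (1/9)·[[2, -3], [1, 3]]
= [[2/9, -1/3], [1/9, 1/3]]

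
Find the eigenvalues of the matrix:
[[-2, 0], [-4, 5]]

Characteristic equation: det(A - λI) = 0
λ² - (trace)λ + (det) = 0
trace = -2 + 5 = 3, det = (-2)(5) - (0)(-4) = -10
λ² - (3)λ + (-10) = 0
λ = (3 ± √((3)² - 4·(-10))) / 2 = (3 ± √49) / 2
Solving: λ = -2, 5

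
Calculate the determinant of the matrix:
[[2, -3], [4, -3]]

For a 2×2 matrix [[a, b], [c, d]], det = ad - bc
det = (2)(-3) - (-3)(4) = -6 - -12 = 6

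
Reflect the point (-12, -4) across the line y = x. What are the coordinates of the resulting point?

Reflection across line y = x: (-12, -4) → (-4, -12)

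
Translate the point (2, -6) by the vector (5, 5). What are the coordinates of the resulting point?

Translation by (5, 5) (homogeneous matrix [[1, 0, 5], [0, 1, 5], [0, 0, 1]]):
x' = 2 + 5 = 7
y' = -6 + 5 = -1
Result: (7, -1)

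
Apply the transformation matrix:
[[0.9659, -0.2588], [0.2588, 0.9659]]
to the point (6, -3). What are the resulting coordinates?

Matrix multiplication:
[[0.9659, -0.2588], [0.2588, 0.9659]] × [6, -3]ᵀ
= [(0.9659)(6) + (-0.2588)(-3), (0.2588)(6) + (0.9659)(-3)]ᵀ
= [6.5718, -1.3449]ᵀ
Result: (6.5718, -1.3449)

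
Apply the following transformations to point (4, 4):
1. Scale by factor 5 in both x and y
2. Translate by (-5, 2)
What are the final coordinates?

Step 1: Scale (4, 4) by 5 → (20, 20)
Step 2: Translate by (-5, 2) → (15, 22)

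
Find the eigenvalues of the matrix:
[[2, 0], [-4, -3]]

Characteristic equation: det(A - λI) = 0
λ² - (trace)λ + (det) = 0
trace = 2 + -3 = -1, det = (2)(-3) - (0)(-4) = -6
λ² - (-1)λ + (-6) = 0
λ = (-1 ± √((-1)² - 4·(-6))) / 2 = (-1 ± √25) / 2
Solving: λ = -3, 2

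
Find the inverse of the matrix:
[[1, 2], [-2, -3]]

For [[a,b],[c,d]], inverse = (1/det)·[[d,-b],[-c,a]]
det = (1)(-3) - (2)(-2) = -3 - -4 = 1
Inverse = [[-3, -2], [2, 1]]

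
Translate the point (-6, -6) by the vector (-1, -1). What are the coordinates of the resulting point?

Translation by (-1, -1) (homogeneous matrix [[1, 0, -1], [0, 1, -1], [0, 0, 1]]):
x' = -6 + -1 = -7
y' = -6 + -1 = -7
Result: (-7, -7)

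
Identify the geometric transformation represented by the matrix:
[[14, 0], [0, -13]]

This matrix represents: non-uniform scaling by sx = 14, sy = -13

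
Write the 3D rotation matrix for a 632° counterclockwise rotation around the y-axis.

Rotation matrix for counterclockwise 632° around y-axis:
cos(632°) = 0.0349, sin(632°) = -0.9994
Result: [[0.0349, 0, -0.9994], [0, 1, 0], [0.9994, 0, 0.0349]]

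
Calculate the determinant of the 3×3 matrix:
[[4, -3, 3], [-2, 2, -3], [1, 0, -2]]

Expansion along first row:
det = 4·det([[2,-3],[0,-2]]) - -3·det([[-2,-3],[1,-2]]) + 3·det([[-2,2],[1,0]])
    = 4·(2·-2 - -3·0) - -3·(-2·-2 - -3·1) + 3·(-2·0 - 2·1)
    = 4·-4 - -3·7 + 3·-2
    = -16 + 21 + -6 = -1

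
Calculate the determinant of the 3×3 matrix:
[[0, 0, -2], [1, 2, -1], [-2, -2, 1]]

Expansion along first row:
det = 0·det([[2,-1],[-2,1]]) - 0·det([[1,-1],[-2,1]]) + -2·det([[1,2],[-2,-2]])
    = 0·(2·1 - -1·-2) - 0·(1·1 - -1·-2) + -2·(1·-2 - 2·-2)
    = 0·0 - 0·-1 + -2·2
    = 0 + 0 + -4 = -4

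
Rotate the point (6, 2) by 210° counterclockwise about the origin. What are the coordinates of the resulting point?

Rotation matrix for 210°: [[cos 210°, -sin 210°], [sin 210°, cos 210°]] ≈ [[-0.866025, 0.500000], [-0.500000, -0.866025]]
[[-0.866025, 0.500000], [-0.500000, -0.866025]] × [6, 2]ᵀ ≈ [-4.1962, -4.7321]ᵀ
Result: (-4.1962, -4.7321)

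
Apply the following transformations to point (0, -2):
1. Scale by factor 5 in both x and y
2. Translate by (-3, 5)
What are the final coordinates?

Step 1: Scale (0, -2) by 5 → (0, -10)
Step 2: Translate by (-3, 5) → (-3, -5)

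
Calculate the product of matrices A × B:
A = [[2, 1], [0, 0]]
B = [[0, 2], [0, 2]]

Matrix multiplication:
C[0][0] = 2×0 + 1×0 = 0
C[0][1] = 2×2 + 1×2 = 6
C[1][0] = 0×0 + 0×0 = 0
C[1][1] = 0×2 + 0×2 = 0
Result: [[0, 6], [0, 0]]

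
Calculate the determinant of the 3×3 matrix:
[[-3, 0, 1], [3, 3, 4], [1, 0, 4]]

Expansion along first row:
det = -3·det([[3,4],[0,4]]) - 0·det([[3,4],[1,4]]) + 1·det([[3,3],[1,0]])
    = -3·(3·4 - 4·0) - 0·(3·4 - 4·1) + 1·(3·0 - 3·1)
    = -3·12 - 0·8 + 1·-3
    = -36 + 0 + -3 = -39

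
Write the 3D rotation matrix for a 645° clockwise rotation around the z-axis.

Rotation matrix for clockwise 645° around z-axis:
A clockwise rotation by 645° is a counterclockwise rotation by -645°.
cos(-645°) = 0.2588, sin(-645°) = 0.9659
Result: [[0.2588, -0.9659, 0], [0.9659, 0.2588, 0], [0, 0, 1]]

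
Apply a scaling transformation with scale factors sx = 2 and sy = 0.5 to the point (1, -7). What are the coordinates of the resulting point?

Scaling matrix:
[[2, 0], [0, 0.50]]
Result: (1 × 2, -7 × 0.5) = (2, -3.5)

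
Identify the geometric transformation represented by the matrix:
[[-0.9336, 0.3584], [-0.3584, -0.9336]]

This matrix represents: rotation by 201° counterclockwise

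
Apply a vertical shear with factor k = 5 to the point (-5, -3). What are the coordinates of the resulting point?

Shear matrix for vertical shear with factor k = 5:
[[1, 0], [5, 1]]
Result: (-5, -3) → (-5, -28)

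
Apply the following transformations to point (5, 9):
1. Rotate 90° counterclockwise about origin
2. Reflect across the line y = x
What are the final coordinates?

Step 1: Rotate 90° → (-9, 5)
Step 2: Reflect across line y = x → (5, -9)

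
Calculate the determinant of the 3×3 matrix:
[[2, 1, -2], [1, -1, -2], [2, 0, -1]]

Expansion along first row:
det = 2·det([[-1,-2],[0,-1]]) - 1·det([[1,-2],[2,-1]]) + -2·det([[1,-1],[2,0]])
    = 2·(-1·-1 - -2·0) - 1·(1·-1 - -2·2) + -2·(1·0 - -1·2)
    = 2·1 - 1·3 + -2·2
    = 2 + -3 + -4 = -5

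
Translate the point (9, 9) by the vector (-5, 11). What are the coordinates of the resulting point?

Translation by (-5, 11) (homogeneous matrix [[1, 0, -5], [0, 1, 11], [0, 0, 1]]):
x' = 9 + -5 = 4
y' = 9 + 11 = 20
Result: (4, 20)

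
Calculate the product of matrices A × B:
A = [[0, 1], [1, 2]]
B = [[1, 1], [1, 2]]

Matrix multiplication:
C[0][0] = 0×1 + 1×1 = 1
C[0][1] = 0×1 + 1×2 = 2
C[1][0] = 1×1 + 2×1 = 3
C[1][1] = 1×1 + 2×2 = 5
Result: [[1, 2], [3, 5]]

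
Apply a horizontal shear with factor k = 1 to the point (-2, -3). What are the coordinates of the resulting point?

Shear matrix for horizontal shear with factor k = 1:
[[1, 1], [0, 1]]
Result: (-2, -3) → (-5, -3)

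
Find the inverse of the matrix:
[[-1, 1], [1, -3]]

For [[a,b],[c,d]], inverse = (1/det)·[[d,-b],[-c,a]]
det = (-1)(-3) - (1)(1) = 3 - 1 = 2
Inverse = (1/2)·[[-3, -1], [-1, -1]]
= [[-3/2, -1/2], [-1/2, -1/2]]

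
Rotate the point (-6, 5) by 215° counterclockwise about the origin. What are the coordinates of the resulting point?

Rotation matrix for 215°: [[cos 215°, -sin 215°], [sin 215°, cos 215°]] ≈ [[-0.819152, 0.573576], [-0.573576, -0.819152]]
[[-0.819152, 0.573576], [-0.573576, -0.819152]] × [-6, 5]ᵀ ≈ [7.7828, -0.6543]ᵀ
Result: (7.7828, -0.6543)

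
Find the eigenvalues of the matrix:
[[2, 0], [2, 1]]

Characteristic equation: det(A - λI) = 0
λ² - (trace)λ + (det) = 0
trace = 2 + 1 = 3, det = (2)(1) - (0)(2) = 2
λ² - (3)λ + (2) = 0
λ = (3 ± √((3)² - 4·(2))) / 2 = (3 ± √1) / 2
Solving: λ = 1, 2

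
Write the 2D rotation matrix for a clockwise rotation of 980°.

Rotation matrix formula: [[cos θ, -sin θ], [sin θ, cos θ]]
A clockwise rotation by 980° is equivalent to a counterclockwise rotation by -980°.
For θ = -980°:
cos(-980°) = -0.1736
sin(-980°) = 0.9848
Result: [[-0.1736, -0.9848], [0.9848, -0.1736]]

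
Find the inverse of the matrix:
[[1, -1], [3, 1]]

For [[a,b],[c,d]], inverse = (1/det)·[[d,-b],[-c,a]]
det = (1)(1) - (-1)(3) = 1 - -3 = 4
Inverse = (1/4)·[[1, 1], [-3, 1]]
= [[1/4, 1/4], [-3/4, 1/4]]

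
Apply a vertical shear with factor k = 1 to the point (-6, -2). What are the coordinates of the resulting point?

Shear matrix for vertical shear with factor k = 1:
[[1, 0], [1, 1]]
Result: (-6, -2) → (-6, -8)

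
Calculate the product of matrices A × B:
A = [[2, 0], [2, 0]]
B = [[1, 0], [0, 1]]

Matrix multiplication:
C[0][0] = 2×1 + 0×0 = 2
C[0][1] = 2×0 + 0×1 = 0
C[1][0] = 2×1 + 0×0 = 2
C[1][1] = 2×0 + 0×1 = 0
Result: [[2, 0], [2, 0]]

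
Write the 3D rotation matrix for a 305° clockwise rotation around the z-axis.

Rotation matrix for clockwise 305° around z-axis:
A clockwise rotation by 305° is a counterclockwise rotation by -305°.
cos(-305°) = 0.5736, sin(-305°) = 0.8192
Result: [[0.5736, -0.8192, 0], [0.8192, 0.5736, 0], [0, 0, 1]]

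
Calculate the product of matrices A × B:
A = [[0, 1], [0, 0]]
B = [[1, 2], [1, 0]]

Matrix multiplication:
C[0][0] = 0×1 + 1×1 = 1
C[0][1] = 0×2 + 1×0 = 0
C[1][0] = 0×1 + 0×1 = 0
C[1][1] = 0×2 + 0×0 = 0
Result: [[1, 0], [0, 0]]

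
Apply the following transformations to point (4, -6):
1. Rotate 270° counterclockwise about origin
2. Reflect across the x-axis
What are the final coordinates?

Step 1: Rotate 270° → (-6, -4)
Step 2: Reflect across x-axis → (-6, 4)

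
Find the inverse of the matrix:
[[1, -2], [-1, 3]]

For [[a,b],[c,d]], inverse = (1/det)·[[d,-b],[-c,a]]
det = (1)(3) - (-2)(-1) = 3 - 2 = 1
Inverse = [[3, 2], [1, 1]]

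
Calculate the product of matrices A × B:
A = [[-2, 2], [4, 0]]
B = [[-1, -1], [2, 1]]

Matrix multiplication:
C[0][0] = -2×-1 + 2×2 = 6
C[0][1] = -2×-1 + 2×1 = 4
C[1][0] = 4×-1 + 0×2 = -4
C[1][1] = 4×-1 + 0×1 = -4
Result: [[6, 4], [-4, -4]]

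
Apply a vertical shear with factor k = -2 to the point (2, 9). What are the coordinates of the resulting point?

Shear matrix for vertical shear with factor k = -2:
[[1, 0], [-2, 1]]
Result: (2, 9) → (2, 5)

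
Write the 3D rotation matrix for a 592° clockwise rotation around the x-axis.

Rotation matrix for clockwise 592° around x-axis:
A clockwise rotation by 592° is a counterclockwise rotation by -592°.
cos(-592°) = -0.6157, sin(-592°) = 0.7880
Result: [[1, 0, 0], [0, -0.6157, -0.7880], [0, 0.7880, -0.6157]]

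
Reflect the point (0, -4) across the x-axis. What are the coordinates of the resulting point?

Reflection across x-axis: (0, -4) → (0, 4)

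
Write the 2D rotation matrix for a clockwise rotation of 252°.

Rotation matrix formula: [[cos θ, -sin θ], [sin θ, cos θ]]
A clockwise rotation by 252° is equivalent to a counterclockwise rotation by -252°.
For θ = -252°:
cos(-252°) = -0.3090
sin(-252°) = 0.9511
Result: [[-0.3090, -0.9511], [0.9511, -0.3090]]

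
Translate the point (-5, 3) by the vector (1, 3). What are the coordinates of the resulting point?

Translation by (1, 3) (homogeneous matrix [[1, 0, 1], [0, 1, 3], [0, 0, 1]]):
x' = -5 + 1 = -4
y' = 3 + 3 = 6
Result: (-4, 6)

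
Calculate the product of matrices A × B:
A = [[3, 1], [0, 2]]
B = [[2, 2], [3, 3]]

Matrix multiplication:
C[0][0] = 3×2 + 1×3 = 9
C[0][1] = 3×2 + 1×3 = 9
C[1][0] = 0×2 + 2×3 = 6
C[1][1] = 0×2 + 2×3 = 6
Result: [[9, 9], [6, 6]]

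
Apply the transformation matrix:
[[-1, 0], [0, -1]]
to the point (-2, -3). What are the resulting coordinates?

Matrix multiplication:
[[-1, 0], [0, -1]] × [-2, -3]ᵀ
= [(-1)(-2) + (0)(-3), (0)(-2) + (-1)(-3)]ᵀ
= [2, 3]ᵀ
Result: (2, 3)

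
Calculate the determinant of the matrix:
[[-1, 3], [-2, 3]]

For a 2×2 matrix [[a, b], [c, d]], det = ad - bc
det = (-1)(3) - (3)(-2) = -3 - -6 = 3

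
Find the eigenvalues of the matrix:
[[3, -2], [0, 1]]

Characteristic equation: det(A - λI) = 0
λ² - (trace)λ + (det) = 0
trace = 3 + 1 = 4, det = (3)(1) - (-2)(0) = 3
λ² - (4)λ + (3) = 0
λ = (4 ± √((4)² - 4·(3))) / 2 = (4 ± √4) / 2
Solving: λ = 1, 3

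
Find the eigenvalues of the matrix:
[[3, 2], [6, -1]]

Characteristic equation: det(A - λI) = 0
λ² - (trace)λ + (det) = 0
trace = 3 + -1 = 2, det = (3)(-1) - (2)(6) = -15
λ² - (2)λ + (-15) = 0
λ = (2 ± √((2)² - 4·(-15))) / 2 = (2 ± √64) / 2
Solving: λ = -3, 5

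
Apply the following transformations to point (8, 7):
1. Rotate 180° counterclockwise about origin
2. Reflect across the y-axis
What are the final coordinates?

Step 1: Rotate 180° → (-8, -7)
Step 2: Reflect across y-axis → (8, -7)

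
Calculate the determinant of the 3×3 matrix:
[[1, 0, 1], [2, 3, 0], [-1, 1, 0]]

Expansion along first row:
det = 1·det([[3,0],[1,0]]) - 0·det([[2,0],[-1,0]]) + 1·det([[2,3],[-1,1]])
    = 1·(3·0 - 0·1) - 0·(2·0 - 0·-1) + 1·(2·1 - 3·-1)
    = 1·0 - 0·0 + 1·5
    = 0 + 0 + 5 = 5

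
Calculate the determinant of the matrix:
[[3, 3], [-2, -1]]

For a 2×2 matrix [[a, b], [c, d]], det = ad - bc
det = (3)(-1) - (3)(-2) = -3 - -6 = 3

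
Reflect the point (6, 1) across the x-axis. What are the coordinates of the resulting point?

Reflection across x-axis: (6, 1) → (6, -1)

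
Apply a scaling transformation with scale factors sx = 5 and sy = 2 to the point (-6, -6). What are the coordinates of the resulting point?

Scaling matrix:
[[5, 0], [0, 2]]
Result: (-6 × 5, -6 × 2) = (-30, -12)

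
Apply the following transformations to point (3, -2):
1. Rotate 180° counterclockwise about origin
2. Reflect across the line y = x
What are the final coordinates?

Step 1: Rotate 180° → (-3, 2)
Step 2: Reflect across line y = x → (2, -3)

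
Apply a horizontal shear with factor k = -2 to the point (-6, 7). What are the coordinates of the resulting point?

Shear matrix for horizontal shear with factor k = -2:
[[1, -2], [0, 1]]
Result: (-6, 7) → (-20, 7)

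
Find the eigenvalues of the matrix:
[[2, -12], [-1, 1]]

Characteristic equation: det(A - λI) = 0
λ² - (trace)λ + (det) = 0
trace = 2 + 1 = 3, det = (2)(1) - (-12)(-1) = -10
λ² - (3)λ + (-10) = 0
λ = (3 ± √((3)² - 4·(-10))) / 2 = (3 ± √49) / 2
Solving: λ = -2, 5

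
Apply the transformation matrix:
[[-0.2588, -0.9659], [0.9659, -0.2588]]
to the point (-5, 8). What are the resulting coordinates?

Matrix multiplication:
[[-0.2588, -0.9659], [0.9659, -0.2588]] × [-5, 8]ᵀ
= [(-0.2588)(-5) + (-0.9659)(8), (0.9659)(-5) + (-0.2588)(8)]ᵀ
= [-6.4332, -6.8999]ᵀ
Result: (-6.4332, -6.8999)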